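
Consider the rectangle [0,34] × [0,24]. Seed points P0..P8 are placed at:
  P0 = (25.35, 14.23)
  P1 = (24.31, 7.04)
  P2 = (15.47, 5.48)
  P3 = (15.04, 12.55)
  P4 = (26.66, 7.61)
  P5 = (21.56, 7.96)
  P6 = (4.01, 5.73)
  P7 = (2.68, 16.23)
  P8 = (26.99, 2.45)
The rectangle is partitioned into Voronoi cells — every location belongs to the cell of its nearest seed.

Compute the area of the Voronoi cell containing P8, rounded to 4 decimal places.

1. box [0,34]×[0,24]: [(0, 0) (34, 0) (34, 24) (0, 24)]
2. ⊥bis P8·P0 via (26.17,8.34): [(0, 4.6966) (0, 0) (34, 0) (34, 9.4301)]  |A|=240.1543
3. ⊥bis P8·P1 via (25.65,4.745): [(33.572, 9.3705) (17.5233, 0) (34, 0) (34, 9.4301)]  |A|=79.2153
4. ⊥bis P8·P2 via (21.23,3.965): [(33.572, 9.3705) (20.6704, 1.8375) (20.1871, 0) (34, 0) (34, 9.4301)]  |A|=76.7679
5. ⊥bis P8·P3 via (21.015,7.5): [(33.572, 9.3705) (20.6704, 1.8375) (20.1871, 0) (34, 0) (34, 9.4301)]  |A|=76.7679
6. ⊥bis P8·P4 via (26.825,5.03): [(26.0536, 4.9807) (20.6704, 1.8375) (20.1871, 0) (34, 0) (34, 5.4889)]  |A|=60.3933
7. ⊥bis P8·P5 via (24.275,5.205): [(26.0536, 4.9807) (21.1305, 2.1062) (20.6048, 1.5881) (20.1871, 0) (34, 0) (34, 5.4889)]  |A|=60.3448
8. ⊥bis P8·P6 via (15.5,4.09): [(26.0536, 4.9807) (21.1305, 2.1062) (20.6048, 1.5881) (20.1871, 0) (34, 0) (34, 5.4889)]  |A|=60.3448
9. ⊥bis P8·P7 via (14.835,9.34): [(26.0536, 4.9807) (21.1305, 2.1062) (20.6048, 1.5881) (20.1871, 0) (34, 0) (34, 5.4889)]  |A|=60.3448
10. canonical 6-gon: [(26.0536, 4.9807) (21.1305, 2.1062) (20.6048, 1.5881) (20.1871, 0) (34, 0) (34, 5.4889)]
11. shoelace: 60.3448

Area of P8's cell: 60.3448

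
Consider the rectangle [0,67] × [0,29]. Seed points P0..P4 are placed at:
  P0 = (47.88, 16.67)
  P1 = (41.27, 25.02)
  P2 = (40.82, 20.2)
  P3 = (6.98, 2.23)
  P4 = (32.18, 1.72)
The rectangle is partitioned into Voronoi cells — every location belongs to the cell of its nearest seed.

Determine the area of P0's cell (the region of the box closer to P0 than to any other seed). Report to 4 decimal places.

Area of P0's cell: 631.7100

1. box [0,67]×[0,29]: [(0, 0) (67, 0) (67, 29) (0, 29)]
2. ⊥bis P0·P1 via (44.575,20.845): [(18.2428, 0) (67, 0) (67, 29) (54.8767, 29)]  |A|=882.767
3. ⊥bis P0·P2 via (44.35,18.435): [(46.197, 22.129) (35.1325, 0) (67, 0) (67, 29) (54.8767, 29)]  |A|=695.8911
4. ⊥bis P0·P3 via (27.43,9.45): [(46.197, 22.129) (35.1325, 0) (67, 0) (67, 29) (54.8767, 29)]  |A|=695.8911
5. ⊥bis P0·P4 via (40.03,9.195): [(46.197, 22.129) (39.8333, 9.4016) (48.7857, 0) (67, 0) (67, 29) (54.8767, 29)]  |A|=631.71
6. canonical 6-gon: [(46.197, 22.129) (39.8333, 9.4016) (48.7857, 0) (67, 0) (67, 29) (54.8767, 29)]
7. shoelace: 631.71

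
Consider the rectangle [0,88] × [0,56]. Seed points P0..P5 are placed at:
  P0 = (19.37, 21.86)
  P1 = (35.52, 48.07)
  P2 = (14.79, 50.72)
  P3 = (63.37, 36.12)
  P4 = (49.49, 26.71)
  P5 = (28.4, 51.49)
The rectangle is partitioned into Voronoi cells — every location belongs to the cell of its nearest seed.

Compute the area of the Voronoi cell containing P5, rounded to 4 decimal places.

Area of P5's cell: 163.2206

1. box [0,88]×[0,56]: [(0, 0) (88, 0) (88, 56) (0, 56)]
2. ⊥bis P5·P0 via (23.885,36.675): [(0, 43.9542) (88, 17.1354) (88, 56) (0, 56)]  |A|=2240.0595
3. ⊥bis P5·P1 via (31.96,49.78): [(0, 43.9542) (25.4379, 36.2018) (34.9477, 56) (0, 56)]  |A|=499.1618
4. ⊥bis P5·P2 via (21.595,51.105): [(22.3855, 37.132) (25.4379, 36.2018) (34.9477, 56) (21.3181, 56)]  |A|=163.2206
5. ⊥bis P5·P3 via (45.885,43.805): [(22.3855, 37.132) (25.4379, 36.2018) (34.9477, 56) (21.3181, 56)]  |A|=163.2206
6. ⊥bis P5·P4 via (38.945,39.1): [(22.3855, 37.132) (25.4379, 36.2018) (34.9477, 56) (21.3181, 56)]  |A|=163.2206
7. canonical 4-gon: [(22.3855, 37.132) (25.4379, 36.2018) (34.9477, 56) (21.3181, 56)]
8. shoelace: 163.2206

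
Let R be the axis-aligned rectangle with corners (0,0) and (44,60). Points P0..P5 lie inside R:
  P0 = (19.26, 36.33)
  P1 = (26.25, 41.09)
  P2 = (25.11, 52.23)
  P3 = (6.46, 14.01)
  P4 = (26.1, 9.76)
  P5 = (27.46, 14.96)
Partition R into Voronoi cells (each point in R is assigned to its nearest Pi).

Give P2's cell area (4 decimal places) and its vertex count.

Area of P2's cell: 528.3225 (5 vertices)

1. box [0,44]×[0,60]: [(0, 0) (44, 0) (44, 60) (0, 60)]
2. ⊥bis P2·P0 via (22.185,44.28): [(0, 52.4424) (44, 36.2537) (44, 60) (0, 60)]  |A|=688.6851
3. ⊥bis P2·P1 via (25.68,46.66): [(0, 52.4424) (17.8845, 45.8623) (44, 48.5348) (44, 60) (0, 60)]  |A|=528.3225
4. ⊥bis P2·P3 via (15.785,33.12): [(0, 52.4424) (17.8845, 45.8623) (44, 48.5348) (44, 60) (0, 60)]  |A|=528.3225
5. ⊥bis P2·P4 via (25.605,30.995): [(0, 52.4424) (17.8845, 45.8623) (44, 48.5348) (44, 60) (0, 60)]  |A|=528.3225
6. ⊥bis P2·P5 via (26.285,33.595): [(0, 52.4424) (17.8845, 45.8623) (44, 48.5348) (44, 60) (0, 60)]  |A|=528.3225
7. canonical 5-gon: [(0, 52.4424) (17.8845, 45.8623) (44, 48.5348) (44, 60) (0, 60)]
8. shoelace: 528.3225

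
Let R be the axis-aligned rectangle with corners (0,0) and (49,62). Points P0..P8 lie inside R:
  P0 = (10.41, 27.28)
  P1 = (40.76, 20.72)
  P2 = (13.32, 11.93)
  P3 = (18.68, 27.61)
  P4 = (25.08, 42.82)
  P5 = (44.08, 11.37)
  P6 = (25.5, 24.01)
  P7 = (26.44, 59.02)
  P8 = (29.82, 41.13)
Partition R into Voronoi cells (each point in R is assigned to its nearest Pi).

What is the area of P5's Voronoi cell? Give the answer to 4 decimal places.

1. box [0,49]×[0,62]: [(0, 0) (49, 0) (49, 62) (0, 62)]
2. ⊥bis P5·P0 via (27.245,19.325): [(18.1134, 0) (49, 0) (49, 62) (47.4101, 62)]  |A|=1006.771
3. ⊥bis P5·P1 via (42.42,16.045): [(22.3232, 8.909) (18.1134, 0) (49, 0) (49, 18.3814)]  |A|=382.7637
4. ⊥bis P5·P2 via (28.7,11.65): [(28.6913, 11.1702) (28.4879, 0) (49, 0) (49, 18.3814)]  |A|=301.2138
5. ⊥bis P5·P3 via (31.38,19.49): [(28.6913, 11.1702) (28.4879, 0) (49, 0) (49, 18.3814)]  |A|=301.2138
6. ⊥bis P5·P4 via (34.58,27.095): [(28.6913, 11.1702) (28.4879, 0) (49, 0) (49, 18.3814)]  |A|=301.2138
7. ⊥bis P5·P6 via (34.79,17.69): [(30.8843, 11.9489) (28.6455, 8.658) (28.4879, 0) (49, 0) (49, 18.3814)]  |A|=298.477
8. ⊥bis P5·P7 via (35.26,35.195): [(30.8843, 11.9489) (28.6455, 8.658) (28.4879, 0) (49, 0) (49, 18.3814)]  |A|=298.477
9. ⊥bis P5·P8 via (36.95,26.25): [(30.8843, 11.9489) (28.6455, 8.658) (28.4879, 0) (49, 0) (49, 18.3814)]  |A|=298.477
10. canonical 5-gon: [(30.8843, 11.9489) (28.6455, 8.658) (28.4879, 0) (49, 0) (49, 18.3814)]
11. shoelace: 298.477

Area of P5's cell: 298.4770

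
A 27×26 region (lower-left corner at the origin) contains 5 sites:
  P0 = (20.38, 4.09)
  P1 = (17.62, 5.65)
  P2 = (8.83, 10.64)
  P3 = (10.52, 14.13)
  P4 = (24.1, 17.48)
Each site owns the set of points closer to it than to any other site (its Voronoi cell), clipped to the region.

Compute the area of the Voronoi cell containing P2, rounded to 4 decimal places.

1. box [0,27]×[0,26]: [(0, 0) (27, 0) (27, 26) (0, 26)]
2. ⊥bis P2·P0 via (14.605,7.365): [(0, 0) (10.4283, 0) (25.1729, 26) (0, 26)]  |A|=462.8158
3. ⊥bis P2·P1 via (13.225,8.145): [(0, 0) (8.6012, 0) (23.3611, 26) (0, 26)]  |A|=415.5096
4. ⊥bis P2·P3 via (9.675,12.385): [(0, 17.07) (0, 0) (8.6012, 0) (14.3475, 10.1224)]  |A|=165.9885
5. ⊥bis P2·P4 via (16.465,14.06): [(0, 17.07) (0, 0) (8.6012, 0) (14.3475, 10.1224)]  |A|=165.9885
6. canonical 4-gon: [(0, 17.07) (0, 0) (8.6012, 0) (14.3475, 10.1224)]
7. shoelace: 165.9885

Area of P2's cell: 165.9885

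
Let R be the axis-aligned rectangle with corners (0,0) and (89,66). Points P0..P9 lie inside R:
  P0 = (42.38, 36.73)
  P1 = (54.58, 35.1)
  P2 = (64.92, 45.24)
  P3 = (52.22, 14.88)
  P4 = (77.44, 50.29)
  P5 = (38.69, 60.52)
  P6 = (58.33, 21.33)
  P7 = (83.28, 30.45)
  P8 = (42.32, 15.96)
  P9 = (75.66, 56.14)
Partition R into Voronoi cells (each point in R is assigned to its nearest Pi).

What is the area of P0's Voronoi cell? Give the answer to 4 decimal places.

1. box [0,89]×[0,66]: [(0, 0) (89, 0) (89, 66) (0, 66)]
2. ⊥bis P0·P1 via (48.48,35.915): [(0, 0) (43.6815, 0) (52.4996, 66) (0, 66)]  |A|=3173.9754
3. ⊥bis P0·P2 via (53.65,40.985): [(0, 0) (43.6815, 0) (50.3317, 49.7741) (44.2056, 66) (0, 66)]  |A|=3106.6867
4. ⊥bis P0·P3 via (47.3,25.805): [(0, 4.5038) (47.1183, 25.7232) (50.3317, 49.7741) (44.2056, 66) (0, 66)]  |A|=2438.7681
5. ⊥bis P0·P4 via (59.91,43.51): [(0, 4.5038) (47.1183, 25.7232) (50.3317, 49.7741) (44.2056, 66) (0, 66)]  |A|=2438.7681
6. ⊥bis P0·P5 via (40.535,48.625): [(0, 42.3377) (0, 4.5038) (47.1183, 25.7232) (50.3317, 49.7741) (50.1995, 50.124)]  |A|=1493.9477
7. ⊥bis P0·P6 via (50.355,29.03): [(0, 42.3377) (0, 4.5038) (47.1183, 25.7232) (50.3317, 49.7741) (50.1995, 50.124)]  |A|=1493.9477
8. ⊥bis P0·P7 via (62.83,33.59): [(0, 42.3377) (0, 4.5038) (47.1183, 25.7232) (50.3317, 49.7741) (50.1995, 50.124)]  |A|=1493.9477
9. ⊥bis P0·P8 via (42.35,26.345): [(0, 42.3377) (0, 26.4673) (47.1995, 26.331) (50.3317, 49.7741) (50.1995, 50.124)]  |A|=962.1546
10. ⊥bis P0·P9 via (59.02,46.435): [(0, 42.3377) (0, 26.4673) (47.1995, 26.331) (50.3317, 49.7741) (50.1995, 50.124)]  |A|=962.1546
11. canonical 5-gon: [(0, 42.3377) (0, 26.4673) (47.1995, 26.331) (50.3317, 49.7741) (50.1995, 50.124)]
12. shoelace: 962.1546

Area of P0's cell: 962.1546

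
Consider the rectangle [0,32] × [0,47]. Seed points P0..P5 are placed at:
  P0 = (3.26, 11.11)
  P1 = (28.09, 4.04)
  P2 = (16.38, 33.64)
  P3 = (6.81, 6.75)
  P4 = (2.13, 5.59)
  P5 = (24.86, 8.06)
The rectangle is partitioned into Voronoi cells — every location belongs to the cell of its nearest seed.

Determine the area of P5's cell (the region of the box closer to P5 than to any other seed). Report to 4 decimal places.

1. box [0,32]×[0,47]: [(0, 0) (32, 0) (32, 47) (0, 47)]
2. ⊥bis P5·P0 via (14.06,9.585): [(12.7066, 0) (32, 0) (32, 47) (19.3431, 47)]  |A|=750.8321
3. ⊥bis P5·P1 via (26.475,6.05): [(12.7066, 0) (18.9453, 0) (32, 10.4892) (32, 47) (19.3431, 47)]  |A|=682.365
4. ⊥bis P5·P2 via (20.62,20.85): [(15.4066, 19.1217) (12.7066, 0) (18.9453, 0) (32, 10.4892) (32, 24.6226)]  |A|=320.2806
5. ⊥bis P5·P3 via (15.835,7.405): [(15.4066, 19.1217) (15.1279, 17.1478) (16.3724, 0) (18.9453, 0) (32, 10.4892) (32, 24.6226)]  |A|=288.8498
6. ⊥bis P5·P4 via (13.495,6.825): [(15.4066, 19.1217) (15.1279, 17.1478) (16.3724, 0) (18.9453, 0) (32, 10.4892) (32, 24.6226)]  |A|=288.8498
7. canonical 6-gon: [(15.4066, 19.1217) (15.1279, 17.1478) (16.3724, 0) (18.9453, 0) (32, 10.4892) (32, 24.6226)]
8. shoelace: 288.8498

Area of P5's cell: 288.8498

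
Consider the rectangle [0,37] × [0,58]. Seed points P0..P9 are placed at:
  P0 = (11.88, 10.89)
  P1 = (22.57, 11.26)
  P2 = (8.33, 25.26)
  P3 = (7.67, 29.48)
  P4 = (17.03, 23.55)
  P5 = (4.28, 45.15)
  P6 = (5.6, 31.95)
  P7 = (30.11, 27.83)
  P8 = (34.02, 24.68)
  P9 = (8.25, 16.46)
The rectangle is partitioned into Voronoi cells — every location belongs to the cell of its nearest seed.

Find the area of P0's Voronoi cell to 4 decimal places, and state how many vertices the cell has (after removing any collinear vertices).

1. box [0,37]×[0,58]: [(0, 0) (37, 0) (37, 58) (0, 58)]
2. ⊥bis P0·P1 via (17.225,11.075): [(0, 0) (17.6083, 0) (15.6008, 58) (0, 58)]  |A|=963.0659
3. ⊥bis P0·P2 via (10.105,18.075): [(0, 15.5786) (0, 0) (17.6083, 0) (16.9244, 19.7597)]  |A|=305.7971
4. ⊥bis P0·P3 via (9.775,20.185): [(0, 15.5786) (0, 0) (17.6083, 0) (16.9244, 19.7597)]  |A|=305.7971
5. ⊥bis P0·P4 via (14.455,17.22): [(11.5037, 18.4205) (0, 15.5786) (0, 0) (17.6083, 0) (17.0488, 16.1648)]  |A|=295.9706
6. ⊥bis P0·P5 via (8.08,28.02): [(11.5037, 18.4205) (0, 15.5786) (0, 0) (17.6083, 0) (17.0488, 16.1648)]  |A|=295.9706
7. ⊥bis P0·P6 via (8.74,21.42): [(11.5037, 18.4205) (0, 15.5786) (0, 0) (17.6083, 0) (17.0488, 16.1648)]  |A|=295.9706
8. ⊥bis P0·P7 via (20.995,19.36): [(11.5037, 18.4205) (0, 15.5786) (0, 0) (17.6083, 0) (17.0488, 16.1648)]  |A|=295.9706
9. ⊥bis P0·P8 via (22.95,17.785): [(11.5037, 18.4205) (0, 15.5786) (0, 0) (17.6083, 0) (17.0488, 16.1648)]  |A|=295.9706
10. ⊥bis P0·P9 via (10.065,13.675): [(15.1012, 16.9571) (0, 7.1156) (0, 0) (17.6083, 0) (17.0488, 16.1648)]  |A|=218.5401
11. canonical 5-gon: [(15.1012, 16.9571) (0, 7.1156) (0, 0) (17.6083, 0) (17.0488, 16.1648)]
12. shoelace: 218.5401

Area of P0's cell: 218.5401 (5 vertices)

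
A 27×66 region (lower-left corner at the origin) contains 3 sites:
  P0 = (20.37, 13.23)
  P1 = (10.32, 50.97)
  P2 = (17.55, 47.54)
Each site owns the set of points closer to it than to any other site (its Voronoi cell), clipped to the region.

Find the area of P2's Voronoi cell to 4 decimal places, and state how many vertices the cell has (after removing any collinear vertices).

Area of P2's cell: 488.9600 (4 vertices)

1. box [0,27]×[0,66]: [(0, 0) (27, 0) (27, 66) (0, 66)]
2. ⊥bis P2·P0 via (18.96,30.385): [(0, 28.8266) (27, 31.0458) (27, 66) (0, 66)]  |A|=973.7217
3. ⊥bis P2·P1 via (13.935,49.255): [(4.4157, 29.1896) (27, 31.0458) (27, 66) (21.879, 66)]  |A|=488.96
4. canonical 4-gon: [(4.4157, 29.1896) (27, 31.0458) (27, 66) (21.879, 66)]
5. shoelace: 488.96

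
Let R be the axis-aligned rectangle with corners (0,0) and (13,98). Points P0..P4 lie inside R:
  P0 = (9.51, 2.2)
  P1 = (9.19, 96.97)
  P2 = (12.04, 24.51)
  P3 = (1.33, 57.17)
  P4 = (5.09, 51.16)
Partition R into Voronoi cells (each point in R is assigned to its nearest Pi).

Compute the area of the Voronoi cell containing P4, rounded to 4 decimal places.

Area of P4's cell: 246.0488

1. box [0,13]×[0,98]: [(0, 0) (13, 0) (13, 98) (0, 98)]
2. ⊥bis P4·P0 via (7.3,26.68): [(0, 26.021) (13, 27.1946) (13, 98) (0, 98)]  |A|=928.0989
3. ⊥bis P4·P1 via (7.14,74.065): [(0, 74.704) (0, 26.021) (13, 27.1946) (13, 73.5405)]  |A|=617.6885
4. ⊥bis P4·P2 via (8.565,37.835): [(0, 74.704) (0, 35.6014) (13, 38.9916) (13, 73.5405)]  |A|=478.7355
5. ⊥bis P4·P3 via (3.21,54.165): [(0, 52.1567) (0, 35.6014) (13, 38.9916) (13, 60.2899)]  |A|=246.0488
6. canonical 4-gon: [(0, 52.1567) (0, 35.6014) (13, 38.9916) (13, 60.2899)]
7. shoelace: 246.0488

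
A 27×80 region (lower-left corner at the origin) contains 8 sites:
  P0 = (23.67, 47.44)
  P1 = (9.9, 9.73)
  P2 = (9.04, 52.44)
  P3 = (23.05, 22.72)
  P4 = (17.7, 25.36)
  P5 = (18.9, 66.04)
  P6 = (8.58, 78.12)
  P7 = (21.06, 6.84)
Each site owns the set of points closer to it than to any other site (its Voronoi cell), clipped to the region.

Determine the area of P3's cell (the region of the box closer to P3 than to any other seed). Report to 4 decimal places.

Area of P3's cell: 124.2961

1. box [0,27]×[0,80]: [(0, 0) (27, 0) (27, 80) (0, 80)]
2. ⊥bis P3·P0 via (23.36,35.08): [(0, 35.6659) (0, 0) (27, 0) (27, 34.9887)]  |A|=953.837
3. ⊥bis P3·P1 via (16.475,16.225): [(0, 35.6659) (0, 32.9029) (27, 5.5704) (27, 34.9887)]  |A|=434.4477
4. ⊥bis P3·P2 via (16.045,37.58): [(11.3791, 35.3805) (1.9455, 30.9335) (27, 5.5704) (27, 34.9887)]  |A|=405.1124
5. ⊥bis P3·P4 via (20.375,24.04): [(25.7927, 35.019) (16.5041, 16.1955) (27, 5.5704) (27, 34.9887)]  |A|=165.8898
6. ⊥bis P3·P5 via (20.975,44.38): [(25.7927, 35.019) (16.5041, 16.1955) (27, 5.5704) (27, 34.9887)]  |A|=165.8898
7. ⊥bis P3·P6 via (15.815,50.42): [(25.7927, 35.019) (16.5041, 16.1955) (27, 5.5704) (27, 34.9887)]  |A|=165.8898
8. ⊥bis P3·P7 via (22.055,14.78): [(25.7927, 35.019) (16.5041, 16.1955) (17.3157, 15.3739) (27, 14.1603) (27, 34.9887)]  |A|=124.2961
9. canonical 5-gon: [(25.7927, 35.019) (16.5041, 16.1955) (17.3157, 15.3739) (27, 14.1603) (27, 34.9887)]
10. shoelace: 124.2961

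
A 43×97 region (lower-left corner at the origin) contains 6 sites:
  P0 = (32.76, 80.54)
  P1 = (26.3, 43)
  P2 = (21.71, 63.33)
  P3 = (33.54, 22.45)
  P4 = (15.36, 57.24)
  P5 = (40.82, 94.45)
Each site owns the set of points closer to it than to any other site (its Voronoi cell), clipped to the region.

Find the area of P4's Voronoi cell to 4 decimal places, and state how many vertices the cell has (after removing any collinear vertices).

1. box [0,43]×[0,97]: [(0, 0) (43, 0) (43, 97) (0, 97)]
2. ⊥bis P4·P0 via (24.06,68.89): [(0, 86.8576) (0, 0) (43, 0) (43, 54.746)]  |A|=3044.4757
3. ⊥bis P4·P1 via (20.83,50.12): [(34.8112, 60.8612) (0, 86.8576) (0, 34.1172)]  |A|=917.9785
4. ⊥bis P4·P2 via (18.535,60.285): [(25.1217, 53.4171) (0, 79.6113) (0, 34.1172)]  |A|=571.4445
5. ⊥bis P4·P3 via (24.45,39.845): [(25.1217, 53.4171) (0, 79.6113) (0, 34.1172)]  |A|=571.4445
6. ⊥bis P4·P5 via (28.09,75.845): [(25.1217, 53.4171) (0, 79.6113) (0, 34.1172)]  |A|=571.4445
7. canonical 3-gon: [(25.1217, 53.4171) (0, 79.6113) (0, 34.1172)]
8. shoelace: 571.4445

Area of P4's cell: 571.4445 (3 vertices)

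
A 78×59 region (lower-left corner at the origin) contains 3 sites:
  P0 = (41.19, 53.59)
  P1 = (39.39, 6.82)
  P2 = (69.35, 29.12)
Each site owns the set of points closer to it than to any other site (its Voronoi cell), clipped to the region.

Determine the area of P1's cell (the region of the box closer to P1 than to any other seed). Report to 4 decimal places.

1. box [0,78]×[0,59]: [(0, 0) (78, 0) (78, 59) (0, 59)]
2. ⊥bis P1·P0 via (40.29,30.205): [(0, 31.7556) (0, 0) (78, 0) (78, 28.7537)]  |A|=2359.8625
3. ⊥bis P1·P2 via (54.37,17.97): [(45.4098, 30.008) (0, 31.7556) (0, 0) (67.7455, 0)]  |A|=1737.4611
4. canonical 4-gon: [(45.4098, 30.008) (0, 31.7556) (0, 0) (67.7455, 0)]
5. shoelace: 1737.4611

Area of P1's cell: 1737.4611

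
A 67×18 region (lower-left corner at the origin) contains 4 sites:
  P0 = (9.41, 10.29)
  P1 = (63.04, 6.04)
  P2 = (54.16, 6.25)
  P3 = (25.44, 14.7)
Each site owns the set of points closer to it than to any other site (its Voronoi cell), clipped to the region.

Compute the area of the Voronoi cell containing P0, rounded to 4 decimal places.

1. box [0,67]×[0,18]: [(0, 0) (67, 0) (67, 18) (0, 18)]
2. ⊥bis P0·P1 via (36.225,8.165): [(0, 0) (35.578, 0) (37.0044, 18) (0, 18)]  |A|=653.2411
3. ⊥bis P0·P2 via (31.785,8.27): [(0, 0) (31.0384, 0) (32.6634, 18) (0, 18)]  |A|=573.3163
4. ⊥bis P0·P3 via (17.425,12.495): [(0, 0) (20.8625, 0) (15.9105, 18) (0, 18)]  |A|=330.9571
5. canonical 4-gon: [(0, 0) (20.8625, 0) (15.9105, 18) (0, 18)]
6. shoelace: 330.9571

Area of P0's cell: 330.9571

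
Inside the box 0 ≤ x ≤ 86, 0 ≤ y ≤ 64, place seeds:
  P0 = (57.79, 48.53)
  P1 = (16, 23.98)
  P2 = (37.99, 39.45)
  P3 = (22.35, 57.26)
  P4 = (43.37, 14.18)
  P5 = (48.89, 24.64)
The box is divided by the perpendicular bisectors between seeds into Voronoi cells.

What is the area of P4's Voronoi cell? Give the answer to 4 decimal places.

Area of P4's cell: 798.2277

1. box [0,86]×[0,64]: [(0, 0) (86, 0) (86, 64) (0, 64)]
2. ⊥bis P4·P0 via (50.58,31.355): [(0, 52.5883) (0, 0) (86, 0) (86, 16.4858)]  |A|=2970.1868
3. ⊥bis P4·P1 via (29.685,19.08): [(36.2362, 37.3765) (22.8533, 0) (86, 0) (86, 16.4858)]  |A|=1590.2998
4. ⊥bis P4·P2 via (40.68,26.815): [(54.4243, 29.7412) (31.7758, 24.9193) (22.8533, 0) (86, 0) (86, 16.4858)]  |A|=1459.985
5. ⊥bis P4·P3 via (32.86,35.72): [(54.4243, 29.7412) (31.7758, 24.9193) (22.8533, 0) (86, 0) (86, 16.4858)]  |A|=1459.985
6. ⊥bis P4·P5 via (46.13,19.41): [(34.565, 25.5131) (31.7758, 24.9193) (22.8533, 0) (82.9105, 0)]  |A|=798.2277
7. canonical 4-gon: [(34.565, 25.5131) (31.7758, 24.9193) (22.8533, 0) (82.9105, 0)]
8. shoelace: 798.2277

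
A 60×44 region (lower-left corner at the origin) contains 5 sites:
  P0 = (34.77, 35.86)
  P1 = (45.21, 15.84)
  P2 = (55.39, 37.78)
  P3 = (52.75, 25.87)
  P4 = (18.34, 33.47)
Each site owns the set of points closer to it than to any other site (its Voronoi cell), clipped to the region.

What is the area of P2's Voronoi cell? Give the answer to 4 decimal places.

Area of P2's cell: 178.5626

1. box [0,60]×[0,44]: [(0, 0) (60, 0) (60, 44) (0, 44)]
2. ⊥bis P2·P0 via (45.08,36.82): [(48.5084, 0) (60, 0) (60, 44) (44.4114, 44)]  |A|=595.7626
3. ⊥bis P2·P1 via (50.3,26.81): [(45.8184, 28.8894) (60, 22.3093) (60, 44) (44.4114, 44)]  |A|=271.5803
4. ⊥bis P2·P3 via (54.07,31.825): [(45.3654, 33.7545) (60, 30.5105) (60, 44) (44.4114, 44)]  |A|=178.5626
5. ⊥bis P2·P4 via (36.865,35.625): [(45.3654, 33.7545) (60, 30.5105) (60, 44) (44.4114, 44)]  |A|=178.5626
6. canonical 4-gon: [(45.3654, 33.7545) (60, 30.5105) (60, 44) (44.4114, 44)]
7. shoelace: 178.5626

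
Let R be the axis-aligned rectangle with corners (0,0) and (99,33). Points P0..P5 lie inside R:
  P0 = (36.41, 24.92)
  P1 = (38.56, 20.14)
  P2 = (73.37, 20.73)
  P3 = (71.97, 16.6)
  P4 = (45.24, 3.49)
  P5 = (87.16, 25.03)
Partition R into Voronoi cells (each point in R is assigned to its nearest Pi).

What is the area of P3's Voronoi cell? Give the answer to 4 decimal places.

Area of P3's cell: 538.6590

1. box [0,99]×[0,33]: [(0, 0) (99, 0) (99, 33) (0, 33)]
2. ⊥bis P3·P0 via (54.19,20.76): [(49.3328, 0) (99, 0) (99, 33) (57.0538, 33)]  |A|=1511.6216
3. ⊥bis P3·P1 via (55.265,18.37): [(56.6176, 31.1357) (53.3186, 0) (99, 0) (99, 33) (57.0538, 33)]  |A|=1449.5711
4. ⊥bis P3·P2 via (72.67,18.665): [(55.8986, 24.3502) (53.3186, 0) (99, 0) (99, 9.7396)]  |A|=766.0705
5. ⊥bis P3·P4 via (58.605,10.045): [(55.8986, 24.3502) (55.133, 17.1241) (63.5317, 0) (99, 0) (99, 9.7396)]  |A|=678.6255
6. ⊥bis P3·P5 via (79.565,20.815): [(82.6324, 15.2879) (55.8986, 24.3502) (55.133, 17.1241) (63.5317, 0) (91.1167, 0)]  |A|=538.659
7. canonical 5-gon: [(82.6324, 15.2879) (55.8986, 24.3502) (55.133, 17.1241) (63.5317, 0) (91.1167, 0)]
8. shoelace: 538.659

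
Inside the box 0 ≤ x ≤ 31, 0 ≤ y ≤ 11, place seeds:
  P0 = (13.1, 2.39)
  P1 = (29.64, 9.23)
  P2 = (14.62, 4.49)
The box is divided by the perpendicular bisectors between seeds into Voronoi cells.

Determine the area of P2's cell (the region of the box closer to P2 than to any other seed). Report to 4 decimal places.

1. box [0,31]×[0,11]: [(0, 0) (31, 0) (31, 11) (0, 11)]
2. ⊥bis P2·P0 via (13.86,3.44): [(18.6126, 0) (31, 0) (31, 11) (3.4153, 11)]  |A|=219.8466
3. ⊥bis P2·P1 via (22.13,6.86): [(18.6126, 0) (24.2949, 0) (20.8235, 11) (3.4153, 11)]  |A|=126.9976
4. canonical 4-gon: [(18.6126, 0) (24.2949, 0) (20.8235, 11) (3.4153, 11)]
5. shoelace: 126.9976

Area of P2's cell: 126.9976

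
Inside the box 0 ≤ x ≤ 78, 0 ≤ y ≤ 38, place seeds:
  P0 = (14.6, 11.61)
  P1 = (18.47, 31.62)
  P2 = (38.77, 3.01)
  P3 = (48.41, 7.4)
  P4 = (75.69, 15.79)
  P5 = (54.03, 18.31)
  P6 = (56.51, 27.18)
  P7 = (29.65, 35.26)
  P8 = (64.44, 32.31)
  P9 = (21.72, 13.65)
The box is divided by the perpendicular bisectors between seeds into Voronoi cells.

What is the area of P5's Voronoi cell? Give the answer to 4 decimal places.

1. box [0,78]×[0,38]: [(0, 0) (78, 0) (78, 38) (0, 38)]
2. ⊥bis P5·P0 via (34.315,14.96): [(36.857, 0) (78, 0) (78, 38) (30.4, 38)]  |A|=1686.1163
3. ⊥bis P5·P1 via (36.25,24.965): [(33.7499, 18.2856) (36.857, 0) (78, 0) (78, 38) (41.129, 38)]  |A|=1580.3588
4. ⊥bis P5·P2 via (46.4,10.66): [(35.1103, 21.9202) (57.0879, 0) (78, 0) (78, 38) (41.129, 38)]  |A|=1340.5419
5. ⊥bis P5·P3 via (51.22,12.855): [(35.1103, 21.9202) (36.7001, 20.3345) (76.1752, 0) (78, 0) (78, 38) (41.129, 38)]  |A|=1146.4768
6. ⊥bis P5·P4 via (64.86,17.05): [(35.1103, 21.9202) (36.7001, 20.3345) (63.6283, 6.4632) (67.2974, 38) (41.129, 38)]  |A|=698.7543
7. ⊥bis P5·P6 via (55.27,22.745): [(37.2997, 27.7694) (35.1103, 21.9202) (36.7001, 20.3345) (63.6283, 6.4632) (65.1996, 19.9687)]  |A|=305.1776
8. ⊥bis P5·P7 via (41.84,26.785): [(41.6741, 26.5463) (37.1826, 20.086) (63.6283, 6.4632) (65.1996, 19.9687)]  |A|=280.0476
9. ⊥bis P5·P8 via (59.235,25.31): [(41.6741, 26.5463) (37.1826, 20.086) (63.6283, 6.4632) (65.1996, 19.9687)]  |A|=280.0476
10. ⊥bis P5·P9 via (37.875,15.98): [(41.6741, 26.5463) (37.2656, 20.2054) (37.2908, 20.0302) (63.6283, 6.4632) (65.1996, 19.9687)]  |A|=280.0388
11. canonical 5-gon: [(41.6741, 26.5463) (37.2656, 20.2054) (37.2908, 20.0302) (63.6283, 6.4632) (65.1996, 19.9687)]
12. shoelace: 280.0388

Area of P5's cell: 280.0388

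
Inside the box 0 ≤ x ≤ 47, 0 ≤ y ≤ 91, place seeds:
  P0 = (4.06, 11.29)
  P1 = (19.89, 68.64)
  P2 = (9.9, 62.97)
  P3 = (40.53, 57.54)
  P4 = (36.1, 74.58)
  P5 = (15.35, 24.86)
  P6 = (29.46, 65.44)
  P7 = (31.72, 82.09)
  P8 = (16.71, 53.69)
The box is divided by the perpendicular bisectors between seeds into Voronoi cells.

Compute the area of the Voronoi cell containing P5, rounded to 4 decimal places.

Area of P5's cell: 1330.1598

1. box [0,47]×[0,91]: [(0, 0) (47, 0) (47, 91) (0, 91)]
2. ⊥bis P5·P0 via (9.705,18.075): [(0, 26.1494) (31.4302, 0) (47, 0) (47, 91) (0, 91)]  |A|=3866.0595
3. ⊥bis P5·P1 via (17.62,46.75): [(0, 48.5772) (0, 26.1494) (31.4302, 0) (47, 0) (47, 43.7033)]  |A|=1757.6508
4. ⊥bis P5·P2 via (12.625,43.915): [(26.2159, 45.8586) (0, 42.1095) (0, 26.1494) (31.4302, 0) (47, 0) (47, 43.7033)]  |A|=1672.8729
5. ⊥bis P5·P3 via (27.94,41.2): [(22.5704, 45.3373) (0, 42.1095) (0, 26.1494) (31.4302, 0) (47, 0) (47, 26.5142)]  |A|=1453.566
6. ⊥bis P5·P4 via (25.725,49.72): [(22.5704, 45.3373) (0, 42.1095) (0, 26.1494) (31.4302, 0) (47, 0) (47, 26.5142)]  |A|=1453.566
7. ⊥bis P5·P6 via (22.405,45.15): [(23.1494, 44.8912) (22.0716, 45.2659) (0, 42.1095) (0, 26.1494) (31.4302, 0) (47, 0) (47, 26.5142)]  |A|=1453.4341
8. ⊥bis P5·P7 via (23.535,53.475): [(23.1494, 44.8912) (22.0716, 45.2659) (0, 42.1095) (0, 26.1494) (31.4302, 0) (47, 0) (47, 26.5142)]  |A|=1453.4341
9. ⊥bis P5·P8 via (16.03,39.275): [(31.378, 38.551) (0, 40.0312) (0, 26.1494) (31.4302, 0) (47, 0) (47, 26.5142)]  |A|=1330.1598
10. canonical 6-gon: [(31.378, 38.551) (0, 40.0312) (0, 26.1494) (31.4302, 0) (47, 0) (47, 26.5142)]
11. shoelace: 1330.1598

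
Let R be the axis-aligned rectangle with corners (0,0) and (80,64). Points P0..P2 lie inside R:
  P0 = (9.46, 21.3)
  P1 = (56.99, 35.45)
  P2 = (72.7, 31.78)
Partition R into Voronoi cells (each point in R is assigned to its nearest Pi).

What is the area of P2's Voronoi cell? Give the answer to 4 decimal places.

1. box [0,80]×[0,64]: [(0, 0) (80, 0) (80, 64) (0, 64)]
2. ⊥bis P2·P0 via (41.08,26.54): [(45.4782, 0) (80, 0) (80, 64) (34.8722, 64)]  |A|=2548.7885
3. ⊥bis P2·P1 via (64.845,33.615): [(56.9922, 0) (80, 0) (80, 64) (71.9432, 64)]  |A|=994.0658
4. canonical 4-gon: [(56.9922, 0) (80, 0) (80, 64) (71.9432, 64)]
5. shoelace: 994.0658

Area of P2's cell: 994.0658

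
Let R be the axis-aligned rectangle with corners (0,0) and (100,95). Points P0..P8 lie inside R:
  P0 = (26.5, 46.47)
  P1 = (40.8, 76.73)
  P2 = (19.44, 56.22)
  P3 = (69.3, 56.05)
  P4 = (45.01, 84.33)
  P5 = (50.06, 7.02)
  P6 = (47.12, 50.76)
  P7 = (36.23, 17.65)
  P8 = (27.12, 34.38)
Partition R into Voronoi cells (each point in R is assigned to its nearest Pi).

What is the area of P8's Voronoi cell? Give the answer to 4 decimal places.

Area of P8's cell: 829.3228

1. box [0,100]×[0,95]: [(0, 0) (100, 0) (100, 95) (0, 95)]
2. ⊥bis P8·P0 via (26.81,40.425): [(0, 39.0501) (0, 0) (100, 0) (100, 44.1783)]  |A|=4161.4231
3. ⊥bis P8·P1 via (33.96,55.555): [(73.402, 42.8143) (0, 39.0501) (0, 0) (100, 0) (100, 34.2226)]  |A|=4029.022
4. ⊥bis P8·P2 via (23.28,45.3): [(73.402, 42.8143) (6.4471, 39.3808) (0, 37.1136) (0, 0) (100, 0) (100, 34.2226)]  |A|=4022.7795
5. ⊥bis P8·P3 via (48.21,45.215): [(50.0584, 41.6172) (6.4471, 39.3808) (0, 37.1136) (0, 0) (71.4392, 0)]  |A|=2457.7015
6. ⊥bis P8·P4 via (36.065,59.355): [(50.0584, 41.6172) (6.4471, 39.3808) (0, 37.1136) (0, 0) (71.4392, 0)]  |A|=2457.7015
7. ⊥bis P8·P5 via (38.59,20.7): [(54.1165, 33.7182) (50.0584, 41.6172) (6.4471, 39.3808) (0, 37.1136) (0, 0) (13.9016, 0)]  |A|=1487.669
8. ⊥bis P8·P6 via (37.12,42.57): [(48.3378, 28.873) (38.3904, 41.0189) (6.4471, 39.3808) (0, 37.1136) (0, 0) (13.9016, 0)]  |A|=1381.1802
9. ⊥bis P8·P7 via (31.675,26.015): [(44.8174, 33.1714) (38.3904, 41.0189) (6.4471, 39.3808) (0, 37.1136) (0, 8.767)]  |A|=829.3228
10. canonical 5-gon: [(44.8174, 33.1714) (38.3904, 41.0189) (6.4471, 39.3808) (0, 37.1136) (0, 8.767)]
11. shoelace: 829.3228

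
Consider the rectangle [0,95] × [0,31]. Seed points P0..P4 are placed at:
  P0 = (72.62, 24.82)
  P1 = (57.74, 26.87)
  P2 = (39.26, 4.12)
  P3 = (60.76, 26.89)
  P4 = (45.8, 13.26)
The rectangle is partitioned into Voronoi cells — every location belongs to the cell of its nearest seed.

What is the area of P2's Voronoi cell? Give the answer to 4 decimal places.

1. box [0,95]×[0,31]: [(0, 0) (95, 0) (95, 31) (0, 31)]
2. ⊥bis P2·P0 via (55.94,14.47): [(0, 0) (64.9187, 0) (45.6831, 31) (0, 31)]  |A|=1714.3273
3. ⊥bis P2·P1 via (48.5,15.495): [(0, 0) (64.9187, 0) (62.2188, 4.3511) (29.4124, 31) (0, 31)]  |A|=1497.5296
4. ⊥bis P2·P3 via (50.01,15.505): [(0, 0) (64.9187, 0) (62.7792, 3.448) (59.3839, 6.6539) (29.4124, 31) (0, 31)]  |A|=1496.8948
5. ⊥bis P2·P4 via (42.53,8.69): [(0, 0) (54.6747, 0) (11.3506, 31) (0, 31)]  |A|=1023.3925
6. canonical 4-gon: [(0, 0) (54.6747, 0) (11.3506, 31) (0, 31)]
7. shoelace: 1023.3925

Area of P2's cell: 1023.3925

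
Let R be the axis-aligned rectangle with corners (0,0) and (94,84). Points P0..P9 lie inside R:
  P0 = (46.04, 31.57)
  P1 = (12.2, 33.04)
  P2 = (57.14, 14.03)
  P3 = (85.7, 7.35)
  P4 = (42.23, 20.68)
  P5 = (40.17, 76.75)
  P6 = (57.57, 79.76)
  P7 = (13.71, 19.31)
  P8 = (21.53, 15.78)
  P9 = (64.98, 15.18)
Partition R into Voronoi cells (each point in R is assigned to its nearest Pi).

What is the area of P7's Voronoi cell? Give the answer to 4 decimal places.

Area of P7's cell: 403.5470

1. box [0,94]×[0,84]: [(0, 0) (94, 0) (94, 84) (0, 84)]
2. ⊥bis P7·P0 via (29.875,25.44): [(0, 0) (39.5222, 0) (7.6682, 84) (0, 84)]  |A|=1981.9977
3. ⊥bis P7·P1 via (12.955,26.175): [(0, 24.7502) (0, 0) (39.5222, 0) (28.93, 27.9319)]  |A|=909.9779
4. ⊥bis P7·P2 via (35.425,16.67): [(0, 24.7502) (0, 0) (33.3983, 0) (34.885, 12.2284) (28.93, 27.9319)]  |A|=872.5352
5. ⊥bis P7·P3 via (49.705,13.33): [(0, 24.7502) (0, 0) (33.3983, 0) (34.885, 12.2284) (28.93, 27.9319)]  |A|=872.5352
6. ⊥bis P7·P4 via (27.97,19.995): [(27.5958, 27.7852) (0, 24.7502) (0, 0) (28.9305, 0)]  |A|=743.4203
7. ⊥bis P7·P5 via (26.94,48.03): [(27.5958, 27.7852) (0, 24.7502) (0, 0) (28.9305, 0)]  |A|=743.4203
8. ⊥bis P7·P6 via (35.64,49.535): [(27.5958, 27.7852) (0, 24.7502) (0, 0) (28.9305, 0)]  |A|=743.4203
9. ⊥bis P7·P8 via (17.62,17.545): [(21.9628, 27.1657) (0, 24.7502) (0, 0) (9.7001, 0)]  |A|=403.547
10. ⊥bis P7·P9 via (39.345,17.245): [(21.9628, 27.1657) (0, 24.7502) (0, 0) (9.7001, 0)]  |A|=403.547
11. canonical 4-gon: [(21.9628, 27.1657) (0, 24.7502) (0, 0) (9.7001, 0)]
12. shoelace: 403.547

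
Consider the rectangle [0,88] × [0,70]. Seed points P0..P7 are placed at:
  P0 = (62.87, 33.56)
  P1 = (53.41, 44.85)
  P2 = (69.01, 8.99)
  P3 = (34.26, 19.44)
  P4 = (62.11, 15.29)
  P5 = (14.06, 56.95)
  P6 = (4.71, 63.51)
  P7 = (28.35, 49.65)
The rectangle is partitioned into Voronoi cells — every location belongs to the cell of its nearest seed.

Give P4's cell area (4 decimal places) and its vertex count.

1. box [0,88]×[0,70]: [(0, 0) (88, 0) (88, 70) (0, 70)]
2. ⊥bis P4·P0 via (62.49,24.425): [(0, 27.0245) (0, 0) (88, 0) (88, 23.3638)]  |A|=2217.0853
3. ⊥bis P4·P1 via (57.76,30.07): [(41.5409, 25.2964) (0, 13.0703) (0, 0) (88, 0) (88, 23.3638)]  |A|=1927.2503
4. ⊥bis P4·P2 via (65.56,12.14): [(76.254, 23.8524) (41.5409, 25.2964) (0, 13.0703) (0, 0) (54.4757, 0)]  |A|=1390.2154
5. ⊥bis P4·P3 via (48.185,17.365): [(76.254, 23.8524) (49.3187, 24.9729) (45.5974, 0) (54.4757, 0)]  |A|=444.2951
6. ⊥bis P4·P5 via (38.085,36.12): [(76.254, 23.8524) (49.3187, 24.9729) (45.5974, 0) (54.4757, 0)]  |A|=444.2951
7. ⊥bis P4·P6 via (33.41,39.4): [(76.254, 23.8524) (49.3187, 24.9729) (45.5974, 0) (54.4757, 0)]  |A|=444.2951
8. ⊥bis P4·P7 via (45.23,32.47): [(76.254, 23.8524) (49.3187, 24.9729) (45.5974, 0) (54.4757, 0)]  |A|=444.2951
9. canonical 4-gon: [(76.254, 23.8524) (49.3187, 24.9729) (45.5974, 0) (54.4757, 0)]
10. shoelace: 444.2951

Area of P4's cell: 444.2951 (4 vertices)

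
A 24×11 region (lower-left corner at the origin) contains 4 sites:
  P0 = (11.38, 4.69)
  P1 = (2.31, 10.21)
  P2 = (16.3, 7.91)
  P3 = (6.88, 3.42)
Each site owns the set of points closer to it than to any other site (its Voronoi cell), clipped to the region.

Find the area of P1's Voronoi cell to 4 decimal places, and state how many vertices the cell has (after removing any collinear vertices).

Area of P1's cell: 37.4844 (4 vertices)

1. box [0,24]×[0,11]: [(0, 0) (24, 0) (24, 11) (0, 11)]
2. ⊥bis P1·P0 via (6.845,7.45): [(0, 0) (2.3109, 0) (9.0055, 11) (0, 11)]  |A|=62.2405
3. ⊥bis P1·P2 via (9.305,9.06): [(0, 0) (2.3109, 0) (9.0055, 11) (0, 11)]  |A|=62.2405
4. ⊥bis P1·P3 via (4.595,6.815): [(0, 3.7223) (7.7515, 8.9395) (9.0055, 11) (0, 11)]  |A|=37.4844
5. canonical 4-gon: [(0, 3.7223) (7.7515, 8.9395) (9.0055, 11) (0, 11)]
6. shoelace: 37.4844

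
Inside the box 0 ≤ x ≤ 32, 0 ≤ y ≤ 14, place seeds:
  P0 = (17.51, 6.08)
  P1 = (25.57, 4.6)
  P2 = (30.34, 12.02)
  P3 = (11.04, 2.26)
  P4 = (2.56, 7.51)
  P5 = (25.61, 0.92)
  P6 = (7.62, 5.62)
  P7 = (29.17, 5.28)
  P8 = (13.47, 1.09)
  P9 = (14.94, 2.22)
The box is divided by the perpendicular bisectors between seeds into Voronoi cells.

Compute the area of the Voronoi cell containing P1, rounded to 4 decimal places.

1. box [0,32]×[0,14]: [(0, 0) (32, 0) (32, 14) (0, 14)]
2. ⊥bis P1·P0 via (21.54,5.34): [(20.5595, 0) (32, 0) (32, 14) (23.1302, 14)]  |A|=142.1726
3. ⊥bis P1·P2 via (27.955,8.31): [(22.7051, 11.685) (20.5595, 0) (32, 0) (32, 5.7096)]  |A|=93.3764
4. ⊥bis P1·P3 via (18.305,3.43): [(22.7051, 11.685) (20.5595, 0) (32, 0) (32, 5.7096)]  |A|=93.3764
5. ⊥bis P1·P4 via (14.065,6.055): [(22.7051, 11.685) (20.5595, 0) (32, 0) (32, 5.7096)]  |A|=93.3764
6. ⊥bis P1·P5 via (25.59,2.76): [(22.7051, 11.685) (21.0572, 2.7107) (32, 2.8297) (32, 5.7096)]  |A|=62.3881
7. ⊥bis P1·P6 via (16.595,5.11): [(22.7051, 11.685) (21.0572, 2.7107) (32, 2.8297) (32, 5.7096)]  |A|=62.3881
8. ⊥bis P1·P7 via (27.37,4.94): [(26.5646, 9.2038) (22.7051, 11.685) (21.0572, 2.7107) (27.7773, 2.7838)]  |A|=40.9783
9. ⊥bis P1·P8 via (19.52,2.845): [(26.5646, 9.2038) (22.7051, 11.685) (21.0572, 2.7107) (27.7773, 2.7838)]  |A|=40.9783
10. ⊥bis P1·P9 via (20.255,3.41): [(26.5646, 9.2038) (22.7051, 11.685) (21.0572, 2.7107) (27.7773, 2.7838)]  |A|=40.9783
11. canonical 4-gon: [(26.5646, 9.2038) (22.7051, 11.685) (21.0572, 2.7107) (27.7773, 2.7838)]
12. shoelace: 40.9783

Area of P1's cell: 40.9783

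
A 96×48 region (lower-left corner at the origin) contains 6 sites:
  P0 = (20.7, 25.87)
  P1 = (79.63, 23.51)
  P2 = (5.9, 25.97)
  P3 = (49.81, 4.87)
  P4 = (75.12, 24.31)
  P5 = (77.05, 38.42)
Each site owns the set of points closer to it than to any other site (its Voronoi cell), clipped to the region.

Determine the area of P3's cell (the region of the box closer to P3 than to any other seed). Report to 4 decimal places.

1. box [0,96]×[0,48]: [(0, 0) (96, 0) (96, 48) (0, 48)]
2. ⊥bis P3·P0 via (35.255,15.37): [(24.1671, 0) (96, 0) (96, 48) (58.7943, 48)]  |A|=2616.9266
3. ⊥bis P3·P1 via (64.72,14.19): [(50.6462, 36.7051) (24.1671, 0) (73.5899, 0)]  |A|=907.0359
4. ⊥bis P3·P2 via (27.855,15.42): [(50.6462, 36.7051) (24.1671, 0) (73.5899, 0)]  |A|=907.0359
5. ⊥bis P3·P4 via (62.465,14.59): [(73.2346, 0.5685) (48.1435, 33.2359) (24.1671, 0) (73.5899, 0)]  |A|=822.6355
6. ⊥bis P3·P5 via (63.43,21.645): [(73.2346, 0.5685) (48.1435, 33.2359) (24.1671, 0) (73.5899, 0)]  |A|=822.6355
7. canonical 4-gon: [(73.2346, 0.5685) (48.1435, 33.2359) (24.1671, 0) (73.5899, 0)]
8. shoelace: 822.6355

Area of P3's cell: 822.6355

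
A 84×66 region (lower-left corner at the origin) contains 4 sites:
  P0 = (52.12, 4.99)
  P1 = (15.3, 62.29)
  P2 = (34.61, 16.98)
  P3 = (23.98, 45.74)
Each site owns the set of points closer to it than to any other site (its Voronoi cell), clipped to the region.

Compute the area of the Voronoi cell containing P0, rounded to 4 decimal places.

1. box [0,84]×[0,66]: [(0, 0) (84, 0) (84, 66) (0, 66)]
2. ⊥bis P0·P1 via (33.71,33.64): [(0, 11.9785) (0, 0) (84, 0) (84, 65.9555)]  |A|=3273.229
3. ⊥bis P0·P2 via (43.365,10.985): [(78.6537, 62.5201) (35.843, 0) (84, 0) (84, 65.9555)]  |A|=1681.6976
4. ⊥bis P0·P3 via (38.05,25.365): [(66.8121, 45.2267) (35.843, 0) (84, 0) (84, 57.0959)]  |A|=1579.6713
5. canonical 4-gon: [(66.8121, 45.2267) (35.843, 0) (84, 0) (84, 57.0959)]
6. shoelace: 1579.6713

Area of P0's cell: 1579.6713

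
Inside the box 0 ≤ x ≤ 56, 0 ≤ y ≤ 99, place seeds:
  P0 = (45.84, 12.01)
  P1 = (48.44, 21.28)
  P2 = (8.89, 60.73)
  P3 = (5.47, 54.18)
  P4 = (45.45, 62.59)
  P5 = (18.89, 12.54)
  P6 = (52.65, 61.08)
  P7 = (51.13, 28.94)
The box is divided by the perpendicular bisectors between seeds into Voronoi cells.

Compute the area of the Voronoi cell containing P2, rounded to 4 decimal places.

1. box [0,56]×[0,99]: [(0, 0) (56, 0) (56, 99) (0, 99)]
2. ⊥bis P2·P0 via (27.365,36.37): [(0, 15.616) (56, 58.0872) (56, 99) (0, 99)]  |A|=3480.3107
3. ⊥bis P2·P1 via (28.665,41.005): [(0, 15.616) (13.7172, 26.0193) (56, 68.4093) (56, 99) (0, 99)]  |A|=3262.0876
4. ⊥bis P2·P3 via (7.18,57.455): [(0, 61.2039) (32.0965, 44.4452) (56, 68.4093) (56, 99) (0, 99)]  |A|=2499.708
5. ⊥bis P2·P4 via (27.17,61.66): [(0, 61.2039) (27.9353, 46.6179) (25.2703, 99) (0, 99)]  |A|=1189.7777
6. ⊥bis P2·P5 via (13.89,36.635): [(0, 61.2039) (27.9353, 46.6179) (25.2703, 99) (0, 99)]  |A|=1189.7777
7. ⊥bis P2·P6 via (30.77,60.905): [(0, 61.2039) (27.9353, 46.6179) (25.2703, 99) (0, 99)]  |A|=1189.7777
8. ⊥bis P2·P7 via (30.01,44.835): [(0, 61.2039) (27.9353, 46.6179) (25.2703, 99) (0, 99)]  |A|=1189.7777
9. canonical 4-gon: [(0, 61.2039) (27.9353, 46.6179) (25.2703, 99) (0, 99)]
10. shoelace: 1189.7777

Area of P2's cell: 1189.7777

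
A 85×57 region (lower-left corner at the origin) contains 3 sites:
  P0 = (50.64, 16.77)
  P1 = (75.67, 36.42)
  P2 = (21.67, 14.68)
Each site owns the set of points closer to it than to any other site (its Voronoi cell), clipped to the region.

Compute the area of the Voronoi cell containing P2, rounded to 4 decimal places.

Area of P2's cell: 2008.3018

1. box [0,85]×[0,57]: [(0, 0) (85, 0) (85, 57) (0, 57)]
2. ⊥bis P2·P0 via (36.155,15.725): [(0, 0) (37.2895, 0) (33.1773, 57) (0, 57)]  |A|=2008.3018
3. ⊥bis P2·P1 via (48.67,25.55): [(0, 0) (37.2895, 0) (33.1773, 57) (0, 57)]  |A|=2008.3018
4. canonical 4-gon: [(0, 0) (37.2895, 0) (33.1773, 57) (0, 57)]
5. shoelace: 2008.3018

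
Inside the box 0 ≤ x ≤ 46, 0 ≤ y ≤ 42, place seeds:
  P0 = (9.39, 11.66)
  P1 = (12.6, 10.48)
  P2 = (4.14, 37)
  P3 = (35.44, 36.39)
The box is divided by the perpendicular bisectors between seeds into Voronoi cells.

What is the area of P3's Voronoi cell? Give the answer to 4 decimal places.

1. box [0,46]×[0,42]: [(0, 0) (46, 0) (46, 42) (0, 42)]
2. ⊥bis P3·P0 via (22.415,24.025): [(45.2226, 0) (46, 0) (46, 42) (5.3508, 42)]  |A|=869.9579
3. ⊥bis P3·P1 via (24.02,23.435): [(17.6157, 29.0805) (46, 4.0593) (46, 42) (5.3508, 42)]  |A|=801.0435
4. ⊥bis P3·P2 via (19.79,36.695): [(19.6074, 27.3248) (46, 4.0593) (46, 42) (19.8934, 42)]  |A|=692.2367
5. canonical 4-gon: [(19.6074, 27.3248) (46, 4.0593) (46, 42) (19.8934, 42)]
6. shoelace: 692.2367

Area of P3's cell: 692.2367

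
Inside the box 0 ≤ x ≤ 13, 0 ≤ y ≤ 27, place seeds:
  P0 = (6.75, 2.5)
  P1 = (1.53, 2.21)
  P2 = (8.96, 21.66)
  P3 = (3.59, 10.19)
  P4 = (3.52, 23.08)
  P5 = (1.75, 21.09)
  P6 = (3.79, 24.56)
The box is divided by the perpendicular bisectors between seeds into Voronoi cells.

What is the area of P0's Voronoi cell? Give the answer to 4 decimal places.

1. box [0,13]×[0,27]: [(0, 0) (13, 0) (13, 27) (0, 27)]
2. ⊥bis P0·P1 via (4.14,2.355): [(4.2708, 0) (13, 0) (13, 27) (2.7708, 27)]  |A|=255.9375
3. ⊥bis P0·P2 via (7.855,12.08): [(3.5723, 12.574) (4.2708, 0) (13, 0) (13, 11.4866)]  |A|=109.0262
4. ⊥bis P0·P3 via (5.17,6.345): [(3.9463, 5.8421) (4.2708, 0) (13, 0) (13, 9.5625)]  |A|=68.7868
5. ⊥bis P0·P4 via (5.135,12.79): [(3.9463, 5.8421) (4.2708, 0) (13, 0) (13, 9.5625)]  |A|=68.7868
6. ⊥bis P0·P5 via (4.25,11.795): [(3.9463, 5.8421) (4.2708, 0) (13, 0) (13, 9.5625)]  |A|=68.7868
7. ⊥bis P0·P6 via (5.27,13.53): [(3.9463, 5.8421) (4.2708, 0) (13, 0) (13, 9.5625)]  |A|=68.7868
8. canonical 4-gon: [(3.9463, 5.8421) (4.2708, 0) (13, 0) (13, 9.5625)]
9. shoelace: 68.7868

Area of P0's cell: 68.7868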